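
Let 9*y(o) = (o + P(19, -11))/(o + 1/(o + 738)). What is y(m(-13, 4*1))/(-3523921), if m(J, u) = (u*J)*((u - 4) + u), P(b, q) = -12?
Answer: -116600/3496261744071 ≈ -3.3350e-8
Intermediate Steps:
m(J, u) = J*u*(-4 + 2*u) (m(J, u) = (J*u)*((-4 + u) + u) = (J*u)*(-4 + 2*u) = J*u*(-4 + 2*u))
y(o) = (-12 + o)/(9*(o + 1/(738 + o))) (y(o) = ((o - 12)/(o + 1/(o + 738)))/9 = ((-12 + o)/(o + 1/(738 + o)))/9 = (-12 + o)/(9*(o + 1/(738 + o))))
y(m(-13, 4*1))/(-3523921) = ((-8856 + (2*(-13)*(4*1)*(-2 + 4*1))² + 726*(2*(-13)*(4*1)*(-2 + 4*1)))/(9*(1 + (2*(-13)*(4*1)*(-2 + 4*1))² + 738*(2*(-13)*(4*1)*(-2 + 4*1)))))/(-3523921) = ((-8856 + (2*(-13)*4*(-2 + 4))² + 726*(2*(-13)*4*(-2 + 4)))/(9*(1 + (2*(-13)*4*(-2 + 4))² + 738*(2*(-13)*4*(-2 + 4)))))*(-1/3523921) = ((-8856 + (2*(-13)*4*2)² + 726*(2*(-13)*4*2))/(9*(1 + (2*(-13)*4*2)² + 738*(2*(-13)*4*2))))*(-1/3523921) = ((-8856 + (-208)² + 726*(-208))/(9*(1 + (-208)² + 738*(-208))))*(-1/3523921) = ((-8856 + 43264 - 151008)/(9*(1 + 43264 - 153504)))*(-1/3523921) = ((⅑)*(-116600)/(-110239))*(-1/3523921) = ((⅑)*(-1/110239)*(-116600))*(-1/3523921) = (116600/992151)*(-1/3523921) = -116600/3496261744071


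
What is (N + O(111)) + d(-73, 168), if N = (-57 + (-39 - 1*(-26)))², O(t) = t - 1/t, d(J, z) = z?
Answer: 574868/111 ≈ 5179.0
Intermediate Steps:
N = 4900 (N = (-57 + (-39 + 26))² = (-57 - 13)² = (-70)² = 4900)
(N + O(111)) + d(-73, 168) = (4900 + (111 - 1/111)) + 168 = (4900 + 12320/111) + 168 = 556220/111 + 168 = 574868/111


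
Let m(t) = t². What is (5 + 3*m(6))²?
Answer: 12769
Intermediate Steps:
(5 + 3*m(6))² = (5 + 3*6²)² = (5 + 3*36)² = (5 + 108)² = 113² = 12769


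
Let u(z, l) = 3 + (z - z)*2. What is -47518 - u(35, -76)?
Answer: -47521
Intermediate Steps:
u(z, l) = 3 (u(z, l) = 3 + 0*2 = 3 + 0 = 3)
-47518 - u(35, -76) = -47518 - 1*3 = -47518 - 3 = -47521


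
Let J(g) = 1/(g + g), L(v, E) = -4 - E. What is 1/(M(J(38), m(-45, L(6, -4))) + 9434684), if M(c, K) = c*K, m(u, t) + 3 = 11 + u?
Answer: 76/717035947 ≈ 1.0599e-7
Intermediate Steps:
J(g) = 1/(2*g)
m(u, t) = 8 + u (m(u, t) = -3 + (11 + u) = 8 + u)
M(c, K) = K*c
1/(M(J(38), m(-45, L(6, -4))) + 9434684) = 1/((8 - 45)*((½)/38) + 9434684) = 1/(-37/(2*38) + 9434684) = 1/(-37*1/76 + 9434684) = 1/(-37/76 + 9434684) = 1/(717035947/76) = 76/717035947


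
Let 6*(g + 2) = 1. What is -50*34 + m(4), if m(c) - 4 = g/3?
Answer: -30539/18 ≈ -1696.6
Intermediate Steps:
g = -11/6 (g = -2 + (⅙)*1 = -2 + ⅙ = -11/6 ≈ -1.8333)
m(c) = 61/18 (m(c) = 4 - 11/6/3 = 4 - 11/6*⅓ = 4 - 11/18 = 61/18)
-50*34 + m(4) = -50*34 + 61/18 = -1700 + 61/18 = -30539/18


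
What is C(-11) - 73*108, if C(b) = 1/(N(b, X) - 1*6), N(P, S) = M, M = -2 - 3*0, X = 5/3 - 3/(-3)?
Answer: -63073/8 ≈ -7884.1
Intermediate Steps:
X = 8/3 (X = 5*(⅓) - 3*(-⅓) = 5/3 + 1 = 8/3 ≈ 2.6667)
M = -2 (M = -2 + 0 = -2)
N(P, S) = -2
C(b) = -⅛ (C(b) = 1/(-2 - 1*6) = 1/(-2 - 6) = 1/(-8) = -⅛)
C(-11) - 73*108 = -⅛ - 73*108 = -⅛ - 7884 = -63073/8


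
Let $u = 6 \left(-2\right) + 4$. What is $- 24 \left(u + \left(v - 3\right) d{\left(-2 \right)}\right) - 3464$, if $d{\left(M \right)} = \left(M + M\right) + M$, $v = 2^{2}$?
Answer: $-3128$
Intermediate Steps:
$u = -8$ ($u = -12 + 4 = -8$)
$v = 4$
$d{\left(M \right)} = 3 M$ ($d{\left(M \right)} = 2 M + M = 3 M$)
$- 24 \left(u + \left(v - 3\right) d{\left(-2 \right)}\right) - 3464 = - 24 \left(-8 + \left(4 - 3\right) 3 \left(-2\right)\right) - 3464 = - 24 \left(-8 + 1 \left(-6\right)\right) - 3464 = - 24 \left(-8 - 6\right) - 3464 = \left(-24\right) \left(-14\right) - 3464 = 336 - 3464 = -3128$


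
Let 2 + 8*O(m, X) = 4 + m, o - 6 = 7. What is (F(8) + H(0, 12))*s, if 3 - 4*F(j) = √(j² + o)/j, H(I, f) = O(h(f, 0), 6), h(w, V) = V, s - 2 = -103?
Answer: -101 + 101*√77/32 ≈ -73.304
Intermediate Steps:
s = -101 (s = 2 - 103 = -101)
o = 13 (o = 6 + 7 = 13)
O(m, X) = ¼ + m/8 (O(m, X) = -¼ + (4 + m)/8 = -¼ + (½ + m/8) = ¼ + m/8)
H(I, f) = ¼ (H(I, f) = ¼ + (⅛)*0 = ¼ + 0 = ¼)
F(j) = ¾ - √(13 + j²)/(4*j) (F(j) = ¾ - √(j² + 13)/(4*j) = ¾ - √(13 + j²)/(4*j))
(F(8) + H(0, 12))*s = ((¼)*(-√(13 + 8²) + 3*8)/8 + ¼)*(-101) = ((¼)*(⅛)*(-√(13 + 64) + 24) + ¼)*(-101) = ((¼)*(⅛)*(-√77 + 24) + ¼)*(-101) = ((¼)*(⅛)*(24 - √77) + ¼)*(-101) = ((¾ - √77/32) + ¼)*(-101) = (1 - √77/32)*(-101) = -101 + 101*√77/32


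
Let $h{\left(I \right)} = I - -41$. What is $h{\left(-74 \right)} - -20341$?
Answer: $20308$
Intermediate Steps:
$h{\left(I \right)} = 41 + I$ ($h{\left(I \right)} = I + 41 = 41 + I$)
$h{\left(-74 \right)} - -20341 = \left(41 - 74\right) - -20341 = -33 + 20341 = 20308$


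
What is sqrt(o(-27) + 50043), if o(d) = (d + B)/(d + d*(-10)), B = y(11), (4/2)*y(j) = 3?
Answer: sqrt(16213898)/18 ≈ 223.70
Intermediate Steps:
y(j) = 3/2 (y(j) = (1/2)*3 = 3/2)
B = 3/2 ≈ 1.5000
o(d) = -(3/2 + d)/(9*d) (o(d) = (d + 3/2)/(d + d*(-10)) = (3/2 + d)/(d - 10*d) = (3/2 + d)/((-9*d)) = (3/2 + d)*(-1/(9*d)) = -(3/2 + d)/(9*d))
sqrt(o(-27) + 50043) = sqrt((1/18)*(-3 - 2*(-27))/(-27) + 50043) = sqrt((1/18)*(-1/27)*(-3 + 54) + 50043) = sqrt((1/18)*(-1/27)*51 + 50043) = sqrt(-17/162 + 50043) = sqrt(8106949/162) = sqrt(16213898)/18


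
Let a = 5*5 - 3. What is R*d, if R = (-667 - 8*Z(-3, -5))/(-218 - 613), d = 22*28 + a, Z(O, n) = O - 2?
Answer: 133342/277 ≈ 481.38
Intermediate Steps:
a = 22 (a = 25 - 3 = 22)
Z(O, n) = -2 + O
d = 638 (d = 22*28 + 22 = 616 + 22 = 638)
R = 209/277 (R = (-667 - 8*(-2 - 3))/(-218 - 613) = (-667 - 8*(-5))/(-831) = (-667 + 40)*(-1/831) = -627*(-1/831) = 209/277 ≈ 0.75451)
R*d = (209/277)*638 = 133342/277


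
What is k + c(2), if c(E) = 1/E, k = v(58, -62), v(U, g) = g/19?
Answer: -105/38 ≈ -2.7632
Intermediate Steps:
v(U, g) = g/19 (v(U, g) = g*(1/19) = g/19)
k = -62/19 (k = (1/19)*(-62) = -62/19 ≈ -3.2632)
k + c(2) = -62/19 + 1/2 = -105/38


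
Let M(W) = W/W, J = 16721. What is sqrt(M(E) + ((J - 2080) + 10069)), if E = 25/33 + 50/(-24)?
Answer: sqrt(24711) ≈ 157.20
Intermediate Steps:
E = -175/132 (E = 25*(1/33) + 50*(-1/24) = 25/33 - 25/12 = -175/132 ≈ -1.3258)
M(W) = 1
sqrt(M(E) + ((J - 2080) + 10069)) = sqrt(1 + ((16721 - 2080) + 10069)) = sqrt(1 + (14641 + 10069)) = sqrt(1 + 24710) = sqrt(24711)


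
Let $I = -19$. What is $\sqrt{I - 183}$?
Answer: $i \sqrt{202} \approx 14.213 i$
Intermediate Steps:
$\sqrt{I - 183} = \sqrt{-19 - 183} = \sqrt{-202} = i \sqrt{202}$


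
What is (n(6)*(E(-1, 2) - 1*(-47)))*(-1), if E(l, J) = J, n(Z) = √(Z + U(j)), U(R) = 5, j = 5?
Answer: -49*√11 ≈ -162.51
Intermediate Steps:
n(Z) = √(5 + Z) (n(Z) = √(Z + 5) = √(5 + Z))
(n(6)*(E(-1, 2) - 1*(-47)))*(-1) = (√(5 + 6)*(2 - 1*(-47)))*(-1) = (√11*(2 + 47))*(-1) = (√11*49)*(-1) = (49*√11)*(-1) = -49*√11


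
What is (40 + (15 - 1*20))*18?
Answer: 630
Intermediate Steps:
(40 + (15 - 1*20))*18 = (40 + (15 - 20))*18 = (40 - 5)*18 = 35*18 = 630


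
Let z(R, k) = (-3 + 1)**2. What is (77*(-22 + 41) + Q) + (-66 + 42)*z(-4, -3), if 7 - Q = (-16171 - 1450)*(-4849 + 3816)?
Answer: -18201119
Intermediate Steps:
z(R, k) = 4 (z(R, k) = (-2)**2 = 4)
Q = -18202486 (Q = 7 - (-16171 - 1450)*(-4849 + 3816) = 7 - (-17621)*(-1033) = 7 - 1*18202493 = 7 - 18202493 = -18202486)
(77*(-22 + 41) + Q) + (-66 + 42)*z(-4, -3) = (77*(-22 + 41) - 18202486) + (-66 + 42)*4 = (77*19 - 18202486) - 24*4 = (1463 - 18202486) - 96 = -18201023 - 96 = -18201119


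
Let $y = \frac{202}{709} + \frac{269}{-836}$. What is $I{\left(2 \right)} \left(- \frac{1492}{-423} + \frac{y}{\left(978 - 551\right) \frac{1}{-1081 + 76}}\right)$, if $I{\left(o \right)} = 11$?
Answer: $\frac{386903314451}{9732581964} \approx 39.753$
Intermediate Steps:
$y = - \frac{21849}{592724}$ ($y = 202 \cdot \frac{1}{709} + 269 \left(- \frac{1}{836}\right) = \frac{202}{709} - \frac{269}{836} = - \frac{21849}{592724} \approx -0.036862$)
$I{\left(2 \right)} \left(- \frac{1492}{-423} + \frac{y}{\left(978 - 551\right) \frac{1}{-1081 + 76}}\right) = 11 \left(- \frac{1492}{-423} - \frac{21849}{592724 \frac{978 - 551}{-1081 + 76}}\right) = 11 \left(\left(-1492\right) \left(- \frac{1}{423}\right) - \frac{21849}{592724 \frac{427}{-1005}}\right) = 11 \left(\frac{1492}{423} - \frac{21849}{592724 \cdot 427 \left(- \frac{1}{1005}\right)}\right) = 11 \left(\frac{1492}{423} - \frac{21849}{592724 \left(- \frac{427}{1005}\right)}\right) = 11 \left(\frac{1492}{423} - - \frac{21958245}{253093148}\right) = 11 \left(\frac{1492}{423} + \frac{21958245}{253093148}\right) = 11 \cdot \frac{386903314451}{107058401604} = \frac{386903314451}{9732581964}$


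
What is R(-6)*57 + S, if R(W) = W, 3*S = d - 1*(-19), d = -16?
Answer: -341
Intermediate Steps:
S = 1 (S = (-16 - 1*(-19))/3 = (-16 + 19)/3 = (⅓)*3 = 1)
R(-6)*57 + S = -6*57 + 1 = -342 + 1 = -341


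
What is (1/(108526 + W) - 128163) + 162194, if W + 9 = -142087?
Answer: 1142420669/33570 ≈ 34031.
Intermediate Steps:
W = -142096 (W = -9 - 142087 = -142096)
(1/(108526 + W) - 128163) + 162194 = (1/(108526 - 142096) - 128163) + 162194 = (1/(-33570) - 128163) + 162194 = (-1/33570 - 128163) + 162194 = -4302431911/33570 + 162194 = 1142420669/33570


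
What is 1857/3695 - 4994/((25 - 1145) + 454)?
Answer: 9844796/1230435 ≈ 8.0011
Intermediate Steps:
1857/3695 - 4994/((25 - 1145) + 454) = 1857*(1/3695) - 4994/(-1120 + 454) = 1857/3695 - 4994/(-666) = 1857/3695 - 4994*(-1/666) = 1857/3695 + 2497/333 = 9844796/1230435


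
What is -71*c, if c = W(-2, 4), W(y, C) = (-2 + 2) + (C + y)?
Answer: -142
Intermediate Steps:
W(y, C) = C + y (W(y, C) = 0 + (C + y) = C + y)
c = 2 (c = 4 - 2 = 2)
-71*c = -71*2 = -142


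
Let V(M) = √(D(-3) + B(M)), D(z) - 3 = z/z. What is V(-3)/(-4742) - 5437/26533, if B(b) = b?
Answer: -25808787/125819486 ≈ -0.20513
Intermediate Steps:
D(z) = 4 (D(z) = 3 + z/z = 3 + 1 = 4)
V(M) = √(4 + M)
V(-3)/(-4742) - 5437/26533 = √(4 - 3)/(-4742) - 5437/26533 = √1*(-1/4742) - 5437*1/26533 = 1*(-1/4742) - 5437/26533 = -1/4742 - 5437/26533 = -25808787/125819486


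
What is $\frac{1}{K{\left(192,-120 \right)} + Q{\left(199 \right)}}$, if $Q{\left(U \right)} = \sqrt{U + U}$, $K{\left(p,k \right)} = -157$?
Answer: $- \frac{157}{24251} - \frac{\sqrt{398}}{24251} \approx -0.0072966$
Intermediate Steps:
$Q{\left(U \right)} = \sqrt{2} \sqrt{U}$ ($Q{\left(U \right)} = \sqrt{2 U} = \sqrt{2} \sqrt{U}$)
$\frac{1}{K{\left(192,-120 \right)} + Q{\left(199 \right)}} = \frac{1}{-157 + \sqrt{2} \sqrt{199}} = \frac{1}{-157 + \sqrt{398}}$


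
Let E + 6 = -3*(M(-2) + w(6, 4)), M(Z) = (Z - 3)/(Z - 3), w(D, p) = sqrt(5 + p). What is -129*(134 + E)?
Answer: -14964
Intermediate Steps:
M(Z) = 1 (M(Z) = (-3 + Z)/(-3 + Z) = 1)
E = -18 (E = -6 - 3*(1 + sqrt(5 + 4)) = -6 - 3*(1 + sqrt(9)) = -6 - 3*(1 + 3) = -6 - 3*4 = -6 - 12 = -18)
-129*(134 + E) = -129*(134 - 18) = -129*116 = -14964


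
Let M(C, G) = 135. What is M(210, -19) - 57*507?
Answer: -28764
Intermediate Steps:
M(210, -19) - 57*507 = 135 - 57*507 = 135 - 28899 = -28764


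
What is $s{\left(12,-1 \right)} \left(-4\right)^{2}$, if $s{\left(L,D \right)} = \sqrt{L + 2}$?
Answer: $16 \sqrt{14} \approx 59.867$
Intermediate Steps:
$s{\left(L,D \right)} = \sqrt{2 + L}$
$s{\left(12,-1 \right)} \left(-4\right)^{2} = \sqrt{2 + 12} \left(-4\right)^{2} = \sqrt{14} \cdot 16 = 16 \sqrt{14}$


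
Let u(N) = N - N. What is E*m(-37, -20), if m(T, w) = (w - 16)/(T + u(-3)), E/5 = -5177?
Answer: -931860/37 ≈ -25185.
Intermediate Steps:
u(N) = 0
E = -25885 (E = 5*(-5177) = -25885)
m(T, w) = (-16 + w)/T (m(T, w) = (w - 16)/(T + 0) = (-16 + w)/T)
E*m(-37, -20) = -25885*(-16 - 20)/(-37) = -(-25885)*(-36)/37 = -25885*36/37 = -931860/37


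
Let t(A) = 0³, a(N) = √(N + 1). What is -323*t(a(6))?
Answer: 0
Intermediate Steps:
a(N) = √(1 + N)
t(A) = 0
-323*t(a(6)) = -323*0 = 0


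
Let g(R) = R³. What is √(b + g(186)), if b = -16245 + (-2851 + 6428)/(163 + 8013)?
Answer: √102697783/4 ≈ 2533.5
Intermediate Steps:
b = -259913/16 (b = -16245 + 3577/8176 = -16245 + 3577*(1/8176) = -16245 + 7/16 = -259913/16 ≈ -16245.)
√(b + g(186)) = √(-259913/16 + 186³) = √(-259913/16 + 6434856) = √(102697783/16) = √102697783/4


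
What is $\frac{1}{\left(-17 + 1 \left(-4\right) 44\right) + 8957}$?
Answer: $\frac{1}{8764} \approx 0.0001141$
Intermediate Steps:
$\frac{1}{\left(-17 + 1 \left(-4\right) 44\right) + 8957} = \frac{1}{\left(-17 - 176\right) + 8957} = \frac{1}{-193 + 8957} = \frac{1}{8764}$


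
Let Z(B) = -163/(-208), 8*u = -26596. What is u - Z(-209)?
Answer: -691659/208 ≈ -3325.3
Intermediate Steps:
u = -6649/2 (u = (⅛)*(-26596) = -6649/2 ≈ -3324.5)
Z(B) = 163/208 (Z(B) = -163*(-1/208) = 163/208)
u - Z(-209) = -6649/2 - 1*163/208 = -6649/2 - 163/208 = -691659/208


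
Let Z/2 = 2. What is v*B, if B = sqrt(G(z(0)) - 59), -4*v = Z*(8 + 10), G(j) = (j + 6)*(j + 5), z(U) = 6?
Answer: -18*sqrt(73) ≈ -153.79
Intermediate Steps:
Z = 4 (Z = 2*2 = 4)
G(j) = (5 + j)*(6 + j) (G(j) = (6 + j)*(5 + j) = (5 + j)*(6 + j))
v = -18 (v = -(8 + 10) = -18 ≈ -18.000)
B = sqrt(73) (B = sqrt((30 + 6**2 + 11*6) - 59) = sqrt((30 + 36 + 66) - 59) = sqrt(132 - 59) = sqrt(73) ≈ 8.5440)
v*B = -18*sqrt(73)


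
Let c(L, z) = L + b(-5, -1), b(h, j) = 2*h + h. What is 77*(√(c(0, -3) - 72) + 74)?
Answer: 5698 + 77*I*√87 ≈ 5698.0 + 718.21*I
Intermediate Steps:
b(h, j) = 3*h
c(L, z) = -15 + L (c(L, z) = L + 3*(-5) = L - 15 = -15 + L)
77*(√(c(0, -3) - 72) + 74) = 77*(√((-15 + 0) - 72) + 74) = 77*(√(-15 - 72) + 74) = 77*(√(-87) + 74) = 77*(I*√87 + 74) = 77*(74 + I*√87) = 5698 + 77*I*√87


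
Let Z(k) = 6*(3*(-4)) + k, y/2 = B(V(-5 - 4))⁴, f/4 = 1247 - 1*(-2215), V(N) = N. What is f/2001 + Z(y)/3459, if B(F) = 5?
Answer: 16752470/2307153 ≈ 7.2611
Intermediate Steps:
f = 13848 (f = 4*(1247 - 1*(-2215)) = 4*(1247 + 2215) = 4*3462 = 13848)
y = 1250 (y = 2*5⁴ = 2*625 = 1250)
Z(k) = -72 + k (Z(k) = 6*(-12) + k = -72 + k)
f/2001 + Z(y)/3459 = 13848/2001 + (-72 + 1250)/3459 = 13848*(1/2001) + 1178*(1/3459) = 4616/667 + 1178/3459 = 16752470/2307153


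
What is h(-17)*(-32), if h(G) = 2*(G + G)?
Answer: 2176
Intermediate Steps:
h(G) = 4*G (h(G) = 2*(2*G) = 4*G)
h(-17)*(-32) = (4*(-17))*(-32) = -68*(-32) = 2176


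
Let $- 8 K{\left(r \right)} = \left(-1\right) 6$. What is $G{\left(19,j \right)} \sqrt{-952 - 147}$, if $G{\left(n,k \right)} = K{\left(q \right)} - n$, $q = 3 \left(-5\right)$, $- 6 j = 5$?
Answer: $- \frac{73 i \sqrt{1099}}{4} \approx - 605.01 i$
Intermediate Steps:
$j = - \frac{5}{6}$ ($j = \left(- \frac{1}{6}\right) 5 = - \frac{5}{6} \approx -0.83333$)
$q = -15$
$K{\left(r \right)} = \frac{3}{4}$ ($K{\left(r \right)} = - \frac{\left(-1\right) 6}{8} = \left(- \frac{1}{8}\right) \left(-6\right) = \frac{3}{4}$)
$G{\left(n,k \right)} = \frac{3}{4} - n$
$G{\left(19,j \right)} \sqrt{-952 - 147} = \left(\frac{3}{4} - 19\right) \sqrt{-952 - 147} = \left(\frac{3}{4} - 19\right) \sqrt{-1099} = - \frac{73 i \sqrt{1099}}{4}$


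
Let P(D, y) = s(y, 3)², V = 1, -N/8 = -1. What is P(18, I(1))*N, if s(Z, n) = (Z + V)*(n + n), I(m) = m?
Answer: 1152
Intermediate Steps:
N = 8 (N = -8*(-1) = 8)
s(Z, n) = 2*n*(1 + Z) (s(Z, n) = (Z + 1)*(n + n) = (1 + Z)*(2*n) = 2*n*(1 + Z))
P(D, y) = (6 + 6*y)² (P(D, y) = (2*3*(1 + y))² = (6 + 6*y)²)
P(18, I(1))*N = (36*(1 + 1)²)*8 = (36*2²)*8 = (36*4)*8 = 144*8 = 1152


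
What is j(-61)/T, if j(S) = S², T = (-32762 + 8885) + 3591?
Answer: -3721/20286 ≈ -0.18343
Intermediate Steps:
T = -20286 (T = -23877 + 3591 = -20286)
j(-61)/T = (-61)²/(-20286) = 3721*(-1/20286) = -3721/20286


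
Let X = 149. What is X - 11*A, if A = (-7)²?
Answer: -390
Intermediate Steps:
A = 49
X - 11*A = 149 - 11*49 = 149 - 539 = -390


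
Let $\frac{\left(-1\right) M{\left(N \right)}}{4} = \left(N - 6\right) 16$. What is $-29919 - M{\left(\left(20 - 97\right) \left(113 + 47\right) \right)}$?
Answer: $-818783$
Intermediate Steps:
$M{\left(N \right)} = 384 - 64 N$ ($M{\left(N \right)} = - 4 \left(N - 6\right) 16 = - 4 \left(-6 + N\right) 16 = - 4 \left(-96 + 16 N\right) = 384 - 64 N$)
$-29919 - M{\left(\left(20 - 97\right) \left(113 + 47\right) \right)} = -29919 - \left(384 - 64 \left(20 - 97\right) \left(113 + 47\right)\right) = -29919 - \left(384 - 64 \left(\left(-77\right) 160\right)\right) = -29919 - \left(384 - -788480\right) = -29919 - \left(384 + 788480\right) = -29919 - 788864 = -818783$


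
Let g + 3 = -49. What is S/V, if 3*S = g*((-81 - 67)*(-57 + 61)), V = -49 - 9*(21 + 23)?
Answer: -30784/1335 ≈ -23.059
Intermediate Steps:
V = -445 (V = -49 - 9*44 = -49 - 396 = -445)
g = -52 (g = -3 - 49 = -52)
S = 30784/3 (S = (-52*(-81 - 67)*(-57 + 61))/3 = (-(-7696)*4)/3 = (-52*(-592))/3 = (1/3)*30784 = 30784/3 ≈ 10261.)
S/V = (30784/3)/(-445) = (30784/3)*(-1/445) = -30784/1335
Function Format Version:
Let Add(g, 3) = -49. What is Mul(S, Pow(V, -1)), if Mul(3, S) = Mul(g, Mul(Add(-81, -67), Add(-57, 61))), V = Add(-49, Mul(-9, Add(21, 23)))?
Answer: Rational(-30784, 1335) ≈ -23.059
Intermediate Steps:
V = -445 (V = Add(-49, Mul(-9, 44)) = Add(-49, -396) = -445)
g = -52 (g = Add(-3, -49) = -52)
S = Rational(30784, 3) (S = Mul(Rational(1, 3), Mul(-52, Mul(Add(-81, -67), Add(-57, 61)))) = Mul(Rational(1, 3), Mul(-52, Mul(-148, 4))) = Mul(Rational(1, 3), Mul(-52, -592)) = Mul(Rational(1, 3), 30784) = Rational(30784, 3) ≈ 10261.)
Mul(S, Pow(V, -1)) = Mul(Rational(30784, 3), Pow(-445, -1)) = Mul(Rational(30784, 3), Rational(-1, 445)) = Rational(-30784, 1335)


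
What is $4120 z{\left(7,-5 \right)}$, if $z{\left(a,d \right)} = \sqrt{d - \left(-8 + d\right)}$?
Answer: $8240 \sqrt{2} \approx 11653.0$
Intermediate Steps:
$z{\left(a,d \right)} = 2 \sqrt{2}$ ($z{\left(a,d \right)} = \sqrt{8} = 2 \sqrt{2}$)
$4120 z{\left(7,-5 \right)} = 4120 \cdot 2 \sqrt{2} = 8240 \sqrt{2}$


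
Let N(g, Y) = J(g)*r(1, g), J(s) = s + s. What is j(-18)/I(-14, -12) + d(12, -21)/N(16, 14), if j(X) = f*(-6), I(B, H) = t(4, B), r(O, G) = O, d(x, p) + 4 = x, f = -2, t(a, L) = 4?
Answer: 13/4 ≈ 3.2500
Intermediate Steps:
d(x, p) = -4 + x
J(s) = 2*s
N(g, Y) = 2*g (N(g, Y) = (2*g)*1 = 2*g)
I(B, H) = 4
j(X) = 12 (j(X) = -2*(-6) = 12)
j(-18)/I(-14, -12) + d(12, -21)/N(16, 14) = 12/4 + (-4 + 12)/((2*16)) = 12*(¼) + 8/32 = 3 + 8*(1/32) = 3 + ¼ = 13/4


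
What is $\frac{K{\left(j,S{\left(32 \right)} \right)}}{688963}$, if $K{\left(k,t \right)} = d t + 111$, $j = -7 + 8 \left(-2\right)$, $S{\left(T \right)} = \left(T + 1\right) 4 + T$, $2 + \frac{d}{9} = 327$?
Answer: $\frac{479811}{688963} \approx 0.69642$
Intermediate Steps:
$d = 2925$ ($d = -18 + 9 \cdot 327 = -18 + 2943 = 2925$)
$S{\left(T \right)} = 4 + 5 T$ ($S{\left(T \right)} = \left(1 + T\right) 4 + T = \left(4 + 4 T\right) + T = 4 + 5 T$)
$j = -23$ ($j = -7 - 16 = -23$)
$K{\left(k,t \right)} = 111 + 2925 t$ ($K{\left(k,t \right)} = 2925 t + 111 = 111 + 2925 t$)
$\frac{K{\left(j,S{\left(32 \right)} \right)}}{688963} = \frac{111 + 2925 \left(4 + 5 \cdot 32\right)}{688963} = \left(111 + 2925 \left(4 + 160\right)\right) \frac{1}{688963} = \left(111 + 2925 \cdot 164\right) \frac{1}{688963} = \left(111 + 479700\right) \frac{1}{688963} = 479811 \cdot \frac{1}{688963} = \frac{479811}{688963}$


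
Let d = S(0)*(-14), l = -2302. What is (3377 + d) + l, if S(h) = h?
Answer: 1075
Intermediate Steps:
d = 0 (d = 0*(-14) = 0)
(3377 + d) + l = (3377 + 0) - 2302 = 3377 - 2302 = 1075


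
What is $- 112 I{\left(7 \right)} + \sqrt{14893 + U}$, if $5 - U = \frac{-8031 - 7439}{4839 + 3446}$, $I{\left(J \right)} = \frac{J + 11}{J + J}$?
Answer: $-144 + \frac{2 \sqrt{10227451390}}{1657} \approx -21.935$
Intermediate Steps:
$I{\left(J \right)} = \frac{11 + J}{2 J}$
$U = \frac{11379}{1657}$ ($U = 5 - \frac{-8031 - 7439}{4839 + 3446} = 5 - - \frac{15470}{8285} = 5 - \left(-15470\right) \frac{1}{8285} = 5 - - \frac{3094}{1657} = 5 + \frac{3094}{1657} = \frac{11379}{1657} \approx 6.8672$)
$- 112 I{\left(7 \right)} + \sqrt{14893 + U} = - 112 \frac{11 + 7}{2 \cdot 7} + \sqrt{14893 + \frac{11379}{1657}} = - 112 \cdot \frac{1}{2} \cdot \frac{1}{7} \cdot 18 + \sqrt{\frac{24689080}{1657}} = \left(-112\right) \frac{9}{7} + \frac{2 \sqrt{10227451390}}{1657} = -144 + \frac{2 \sqrt{10227451390}}{1657}$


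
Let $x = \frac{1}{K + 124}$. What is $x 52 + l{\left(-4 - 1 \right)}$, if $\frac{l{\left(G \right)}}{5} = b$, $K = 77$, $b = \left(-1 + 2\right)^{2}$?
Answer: $\frac{1057}{201} \approx 5.2587$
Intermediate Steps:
$b = 1$ ($b = 1^{2} = 1$)
$l{\left(G \right)} = 5$ ($l{\left(G \right)} = 5 \cdot 1 = 5$)
$x = \frac{1}{201}$ ($x = \frac{1}{77 + 124} = \frac{1}{201} \approx 0.0049751$)
$x 52 + l{\left(-4 - 1 \right)} = \frac{1}{201} \cdot 52 + 5 = \frac{52}{201} + 5 = \frac{1057}{201}$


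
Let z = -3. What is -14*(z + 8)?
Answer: -70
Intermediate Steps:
-14*(z + 8) = -14*(-3 + 8) = -14*5 = -70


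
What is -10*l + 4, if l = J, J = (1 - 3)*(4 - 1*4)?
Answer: 4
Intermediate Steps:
J = 0 (J = -2*(4 - 4) = -2*0 = 0)
l = 0
-10*l + 4 = -10*0 + 4 = 0 + 4 = 4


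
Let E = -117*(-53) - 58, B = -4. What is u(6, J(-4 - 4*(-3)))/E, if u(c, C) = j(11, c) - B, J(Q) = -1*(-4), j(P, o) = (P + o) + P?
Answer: 32/6143 ≈ 0.0052092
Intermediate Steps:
j(P, o) = o + 2*P
J(Q) = 4
u(c, C) = 26 + c (u(c, C) = (c + 2*11) - 1*(-4) = (c + 22) + 4 = (22 + c) + 4 = 26 + c)
E = 6143 (E = 6201 - 58 = 6143)
u(6, J(-4 - 4*(-3)))/E = (26 + 6)/6143 = 32*(1/6143) = 32/6143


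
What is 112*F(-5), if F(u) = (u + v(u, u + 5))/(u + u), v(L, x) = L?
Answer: 112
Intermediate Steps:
F(u) = 1 (F(u) = (u + u)/(u + u) = (2*u)/((2*u)) = (2*u)*(1/(2*u)) = 1)
112*F(-5) = 112*1 = 112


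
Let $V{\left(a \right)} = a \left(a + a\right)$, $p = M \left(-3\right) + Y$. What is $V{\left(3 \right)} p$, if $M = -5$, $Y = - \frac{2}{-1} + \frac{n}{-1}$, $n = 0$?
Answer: $306$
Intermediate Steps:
$Y = 2$ ($Y = - \frac{2}{-1} + \frac{0}{-1} = \left(-2\right) \left(-1\right) + 0 \left(-1\right) = 2 + 0 = 2$)
$p = 17$ ($p = \left(-5\right) \left(-3\right) + 2 = 15 + 2 = 17$)
$V{\left(a \right)} = 2 a^{2}$ ($V{\left(a \right)} = a 2 a = 2 a^{2}$)
$V{\left(3 \right)} p = 2 \cdot 3^{2} \cdot 17 = 2 \cdot 9 \cdot 17 = 18 \cdot 17 = 306$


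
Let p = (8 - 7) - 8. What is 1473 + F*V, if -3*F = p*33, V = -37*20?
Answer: -55507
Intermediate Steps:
V = -740
p = -7 (p = 1 - 8 = -7)
F = 77 (F = -(-7)*33/3 = -⅓*(-231) = 77)
1473 + F*V = 1473 + 77*(-740) = 1473 - 56980 = -55507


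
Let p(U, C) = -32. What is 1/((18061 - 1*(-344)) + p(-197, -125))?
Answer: 1/18373 ≈ 5.4428e-5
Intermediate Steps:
1/((18061 - 1*(-344)) + p(-197, -125)) = 1/((18061 - 1*(-344)) - 32) = 1/((18061 + 344) - 32) = 1/(18405 - 32) = 1/18373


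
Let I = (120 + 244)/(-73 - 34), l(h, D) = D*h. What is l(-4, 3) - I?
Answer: -920/107 ≈ -8.5981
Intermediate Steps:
I = -364/107 (I = 364/(-107) = 364*(-1/107) = -364/107 ≈ -3.4019)
l(-4, 3) - I = 3*(-4) - 1*(-364/107) = -12 + 364/107 = -920/107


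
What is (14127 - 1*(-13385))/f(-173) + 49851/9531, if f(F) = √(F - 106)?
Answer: 5539/1059 - 27512*I*√31/93 ≈ 5.2304 - 1647.1*I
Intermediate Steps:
f(F) = √(-106 + F)
(14127 - 1*(-13385))/f(-173) + 49851/9531 = (14127 - 1*(-13385))/(√(-106 - 173)) + 49851/9531 = (14127 + 13385)/(√(-279)) + 49851*(1/9531) = 27512/((3*I*√31)) + 5539/1059 = 27512*(-I*√31/93) + 5539/1059 = -27512*I*√31/93 + 5539/1059 = 5539/1059 - 27512*I*√31/93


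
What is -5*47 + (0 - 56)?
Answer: -291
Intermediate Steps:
-5*47 + (0 - 56) = -235 - 56 = -291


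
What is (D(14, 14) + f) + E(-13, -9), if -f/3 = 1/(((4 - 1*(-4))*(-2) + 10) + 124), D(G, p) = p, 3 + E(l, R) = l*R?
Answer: 15101/118 ≈ 127.97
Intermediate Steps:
E(l, R) = -3 + R*l (E(l, R) = -3 + l*R = -3 + R*l)
f = -3/118 (f = -3/(((4 - 1*(-4))*(-2) + 10) + 124) = -3/(((4 + 4)*(-2) + 10) + 124) = -3/((8*(-2) + 10) + 124) = -3/((-16 + 10) + 124) = -3/(-6 + 124) = -3/118 ≈ -0.025424)
(D(14, 14) + f) + E(-13, -9) = (14 - 3/118) + (-3 - 9*(-13)) = 1649/118 + (-3 + 117) = 1649/118 + 114 = 15101/118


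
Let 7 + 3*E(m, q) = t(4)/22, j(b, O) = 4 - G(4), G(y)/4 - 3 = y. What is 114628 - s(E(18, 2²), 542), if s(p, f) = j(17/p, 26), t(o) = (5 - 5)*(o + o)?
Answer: 114652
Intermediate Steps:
t(o) = 0 (t(o) = 0*(2*o) = 0)
G(y) = 12 + 4*y
j(b, O) = -24 (j(b, O) = 4 - (12 + 4*4) = 4 - (12 + 16) = 4 - 1*28 = 4 - 28 = -24)
E(m, q) = -7/3 (E(m, q) = -7/3 + (0/22)/3 = -7/3 + (0*(1/22))/3 = -7/3 + (⅓)*0 = -7/3 + 0 = -7/3)
s(p, f) = -24
114628 - s(E(18, 2²), 542) = 114628 - 1*(-24) = 114628 + 24 = 114652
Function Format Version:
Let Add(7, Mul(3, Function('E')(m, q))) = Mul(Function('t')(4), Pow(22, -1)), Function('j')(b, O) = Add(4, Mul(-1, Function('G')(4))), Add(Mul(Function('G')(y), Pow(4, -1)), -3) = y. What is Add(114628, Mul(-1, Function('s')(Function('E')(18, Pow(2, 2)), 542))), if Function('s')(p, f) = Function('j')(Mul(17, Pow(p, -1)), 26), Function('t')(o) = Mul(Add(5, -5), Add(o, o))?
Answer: 114652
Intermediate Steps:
Function('t')(o) = 0 (Function('t')(o) = Mul(0, Mul(2, o)) = 0)
Function('G')(y) = Add(12, Mul(4, y))
Function('j')(b, O) = -24 (Function('j')(b, O) = Add(4, Mul(-1, Add(12, Mul(4, 4)))) = Add(4, Mul(-1, Add(12, 16))) = Add(4, Mul(-1, 28)) = Add(4, -28) = -24)
Function('E')(m, q) = Rational(-7, 3) (Function('E')(m, q) = Add(Rational(-7, 3), Mul(Rational(1, 3), Mul(0, Pow(22, -1)))) = Add(Rational(-7, 3), Mul(Rational(1, 3), Mul(0, Rational(1, 22)))) = Add(Rational(-7, 3), Mul(Rational(1, 3), 0)) = Add(Rational(-7, 3), 0) = Rational(-7, 3))
Function('s')(p, f) = -24
Add(114628, Mul(-1, Function('s')(Function('E')(18, Pow(2, 2)), 542))) = Add(114628, Mul(-1, -24)) = Add(114628, 24) = 114652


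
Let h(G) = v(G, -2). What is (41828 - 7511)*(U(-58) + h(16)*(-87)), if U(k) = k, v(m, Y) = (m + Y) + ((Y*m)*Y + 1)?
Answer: -237851127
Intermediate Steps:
v(m, Y) = 1 + Y + m + m*Y² (v(m, Y) = (Y + m) + (m*Y² + 1) = (Y + m) + (1 + m*Y²) = 1 + Y + m + m*Y²)
h(G) = -1 + 5*G (h(G) = 1 - 2 + G + G*(-2)² = 1 - 2 + G + G*4 = 1 - 2 + G + 4*G = -1 + 5*G)
(41828 - 7511)*(U(-58) + h(16)*(-87)) = (41828 - 7511)*(-58 + (-1 + 5*16)*(-87)) = 34317*(-58 + (-1 + 80)*(-87)) = 34317*(-58 + 79*(-87)) = 34317*(-58 - 6873) = 34317*(-6931) = -237851127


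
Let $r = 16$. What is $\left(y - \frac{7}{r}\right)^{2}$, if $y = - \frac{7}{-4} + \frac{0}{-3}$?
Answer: $\frac{441}{256} \approx 1.7227$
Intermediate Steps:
$y = \frac{7}{4}$ ($y = \left(-7\right) \left(- \frac{1}{4}\right) + 0 \left(- \frac{1}{3}\right) = \frac{7}{4} + 0 = \frac{7}{4} \approx 1.75$)
$\left(y - \frac{7}{r}\right)^{2} = \left(\frac{7}{4} - \frac{7}{16}\right)^{2} = \left(\frac{21}{16}\right)^{2} = \frac{441}{256}$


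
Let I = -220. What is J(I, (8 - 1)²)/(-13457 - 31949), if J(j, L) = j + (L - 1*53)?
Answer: 112/22703 ≈ 0.0049333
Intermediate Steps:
J(j, L) = -53 + L + j (J(j, L) = j + (L - 53) = j + (-53 + L) = -53 + L + j)
J(I, (8 - 1)²)/(-13457 - 31949) = (-53 + (8 - 1)² - 220)/(-13457 - 31949) = (-53 + 7² - 220)/(-45406) = (-53 + 49 - 220)*(-1/45406) = -224*(-1/45406) = 112/22703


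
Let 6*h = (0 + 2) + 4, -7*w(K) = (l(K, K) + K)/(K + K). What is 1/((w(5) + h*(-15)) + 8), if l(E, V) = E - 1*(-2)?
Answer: -35/251 ≈ -0.13944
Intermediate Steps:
l(E, V) = 2 + E (l(E, V) = E + 2 = 2 + E)
w(K) = -(2 + 2*K)/(14*K) (w(K) = -((2 + K) + K)/(7*(K + K)) = -(2 + 2*K)/(7*(2*K)) = -(2 + 2*K)*1/(2*K)/7 = -(2 + 2*K)/(14*K))
h = 1 (h = ((0 + 2) + 4)/6 = (2 + 4)/6 = (⅙)*6 = 1)
1/((w(5) + h*(-15)) + 8) = 1/(((⅐)*(-1 - 1*5)/5 + 1*(-15)) + 8) = 1/(((⅐)*(⅕)*(-1 - 5) - 15) + 8) = 1/(((⅐)*(⅕)*(-6) - 15) + 8) = 1/((-6/35 - 15) + 8) = 1/(-531/35 + 8) = 1/(-251/35) = -35/251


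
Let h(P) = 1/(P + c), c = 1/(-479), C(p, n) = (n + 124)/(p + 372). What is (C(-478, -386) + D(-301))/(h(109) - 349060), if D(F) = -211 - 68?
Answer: 765189760/965894372413 ≈ 0.00079221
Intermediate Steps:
C(p, n) = (124 + n)/(372 + p)
c = -1/479 ≈ -0.0020877
h(P) = 1/(-1/479 + P) (h(P) = 1/(P - 1/479) = 1/(-1/479 + P))
D(F) = -279
(C(-478, -386) + D(-301))/(h(109) - 349060) = ((124 - 386)/(372 - 478) - 279)/(479/(-1 + 479*109) - 349060) = (-262/(-106) - 279)/(479/(-1 + 52211) - 349060) = (-1/106*(-262) - 279)/(479/52210 - 349060) = (131/53 - 279)/(479*(1/52210) - 349060) = -14656/(53*(479/52210 - 349060)) = -14656/(53*(-18224422121/52210)) = -14656/53*(-52210/18224422121) = 765189760/965894372413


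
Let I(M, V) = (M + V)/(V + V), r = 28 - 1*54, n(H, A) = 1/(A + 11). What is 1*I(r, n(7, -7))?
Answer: -103/2 ≈ -51.500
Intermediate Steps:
n(H, A) = 1/(11 + A)
r = -26 (r = 28 - 54 = -26)
I(M, V) = (M + V)/(2*V) (I(M, V) = (M + V)/((2*V)) = (M + V)*(1/(2*V)) = (M + V)/(2*V))
1*I(r, n(7, -7)) = 1*((-26 + 1/(11 - 7))/(2*(1/(11 - 7)))) = 1*((-26 + 1/4)/(2*(1/4))) = 1*((-26 + ¼)/(2*(¼))) = 1*((½)*4*(-103/4)) = 1*(-103/2) = -103/2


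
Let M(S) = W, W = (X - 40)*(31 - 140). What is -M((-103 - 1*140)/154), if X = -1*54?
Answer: -10246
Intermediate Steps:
X = -54
W = 10246 (W = (-54 - 40)*(31 - 140) = -94*(-109) = 10246)
M(S) = 10246
-M((-103 - 1*140)/154) = -1*10246 = -10246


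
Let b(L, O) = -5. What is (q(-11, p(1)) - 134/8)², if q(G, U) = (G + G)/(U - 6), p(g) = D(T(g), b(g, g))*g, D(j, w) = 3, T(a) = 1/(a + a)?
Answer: 12769/144 ≈ 88.674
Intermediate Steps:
T(a) = 1/(2*a)
p(g) = 3*g
q(G, U) = 2*G/(-6 + U) (q(G, U) = (2*G)/(-6 + U) = 2*G/(-6 + U))
(q(-11, p(1)) - 134/8)² = (2*(-11)/(-6 + 3*1) - 134/8)² = (2*(-11)/(-6 + 3) - 134*⅛)² = (2*(-11)/(-3) - 67/4)² = (2*(-11)*(-⅓) - 67/4)² = (22/3 - 67/4)² = (-113/12)² = 12769/144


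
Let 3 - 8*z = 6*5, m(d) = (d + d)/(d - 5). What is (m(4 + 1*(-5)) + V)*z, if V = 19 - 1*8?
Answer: -153/4 ≈ -38.250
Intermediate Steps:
m(d) = 2*d/(-5 + d) (m(d) = (2*d)/(-5 + d) = 2*d/(-5 + d))
z = -27/8 (z = 3/8 - 3*5/4 = 3/8 - ⅛*30 = 3/8 - 15/4 = -27/8 ≈ -3.3750)
V = 11 (V = 19 - 8 = 11)
(m(4 + 1*(-5)) + V)*z = (2*(4 + 1*(-5))/(-5 + (4 + 1*(-5))) + 11)*(-27/8) = (2*(4 - 5)/(-5 + (4 - 5)) + 11)*(-27/8) = (2*(-1)/(-5 - 1) + 11)*(-27/8) = (2*(-1)/(-6) + 11)*(-27/8) = (2*(-1)*(-⅙) + 11)*(-27/8) = (⅓ + 11)*(-27/8) = (34/3)*(-27/8) = -153/4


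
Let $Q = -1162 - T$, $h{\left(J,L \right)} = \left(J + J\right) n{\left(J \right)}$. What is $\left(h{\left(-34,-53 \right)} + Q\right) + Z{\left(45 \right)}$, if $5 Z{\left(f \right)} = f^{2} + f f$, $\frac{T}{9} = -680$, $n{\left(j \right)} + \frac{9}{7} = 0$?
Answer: $\frac{40988}{7} \approx 5855.4$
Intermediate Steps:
$n{\left(j \right)} = - \frac{9}{7}$ ($n{\left(j \right)} = - \frac{9}{7} + 0 = - \frac{9}{7}$)
$h{\left(J,L \right)} = - \frac{18 J}{7}$ ($h{\left(J,L \right)} = \left(J + J\right) \left(- \frac{9}{7}\right) = 2 J \left(- \frac{9}{7}\right) = - \frac{18 J}{7}$)
$T = -6120$ ($T = 9 \left(-680\right) = -6120$)
$Z{\left(f \right)} = \frac{2 f^{2}}{5}$ ($Z{\left(f \right)} = \frac{f^{2} + f f}{5} = \frac{f^{2} + f^{2}}{5} = \frac{2 f^{2}}{5}$)
$Q = 4958$ ($Q = -1162 - -6120 = -1162 + 6120 = 4958$)
$\left(h{\left(-34,-53 \right)} + Q\right) + Z{\left(45 \right)} = \left(\left(- \frac{18}{7}\right) \left(-34\right) + 4958\right) + \frac{2 \cdot 45^{2}}{5} = \left(\frac{612}{7} + 4958\right) + \frac{2}{5} \cdot 2025 = \frac{35318}{7} + 810 = \frac{40988}{7}$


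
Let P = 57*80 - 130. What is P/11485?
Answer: 886/2297 ≈ 0.38572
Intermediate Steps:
P = 4430 (P = 4560 - 130 = 4430)
P/11485 = 4430/11485 = 4430*(1/11485) = 886/2297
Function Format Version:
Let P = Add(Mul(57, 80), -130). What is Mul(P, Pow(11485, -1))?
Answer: Rational(886, 2297) ≈ 0.38572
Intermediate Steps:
P = 4430 (P = Add(4560, -130) = 4430)
Mul(P, Pow(11485, -1)) = Mul(4430, Pow(11485, -1)) = Mul(4430, Rational(1, 11485)) = Rational(886, 2297)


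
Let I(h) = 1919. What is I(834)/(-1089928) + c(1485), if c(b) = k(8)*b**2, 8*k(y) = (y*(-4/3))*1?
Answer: -3204715300319/1089928 ≈ -2.9403e+6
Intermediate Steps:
k(y) = -y/6 (k(y) = ((y*(-4/3))*1)/8 = (-4*y/3*1)/8 = (-4*y/3)/8 = -y/6)
c(b) = -4*b**2/3 (c(b) = (-1/6*8)*b**2 = -4*b**2/3)
I(834)/(-1089928) + c(1485) = 1919/(-1089928) - 4/3*1485**2 = 1919*(-1/1089928) - 4/3*2205225 = -1919/1089928 - 2940300 = -3204715300319/1089928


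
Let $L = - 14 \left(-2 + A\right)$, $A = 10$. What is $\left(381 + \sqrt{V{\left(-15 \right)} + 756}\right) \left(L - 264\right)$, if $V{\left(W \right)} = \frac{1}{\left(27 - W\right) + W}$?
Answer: $-143256 - \frac{376 \sqrt{61239}}{9} \approx -1.5359 \cdot 10^{5}$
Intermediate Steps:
$L = -112$ ($L = - 14 \left(-2 + 10\right) = \left(-14\right) 8 = -112$)
$V{\left(W \right)} = \frac{1}{27}$
$\left(381 + \sqrt{V{\left(-15 \right)} + 756}\right) \left(L - 264\right) = \left(381 + \sqrt{\frac{1}{27} + 756}\right) \left(-112 - 264\right) = \left(381 + \sqrt{\frac{20413}{27}}\right) \left(-376\right) = \left(381 + \frac{\sqrt{61239}}{9}\right) \left(-376\right) = -143256 - \frac{376 \sqrt{61239}}{9}$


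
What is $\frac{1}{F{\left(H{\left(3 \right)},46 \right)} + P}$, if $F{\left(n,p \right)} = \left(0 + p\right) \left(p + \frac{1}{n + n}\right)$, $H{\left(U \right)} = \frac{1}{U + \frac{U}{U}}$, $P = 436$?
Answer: $\frac{1}{2644} \approx 0.00037821$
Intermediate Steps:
$H{\left(U \right)} = \frac{1}{1 + U}$ ($H{\left(U \right)} = \frac{1}{U + 1} = \frac{1}{1 + U}$)
$F{\left(n,p \right)} = p \left(p + \frac{1}{2 n}\right)$
$\frac{1}{F{\left(H{\left(3 \right)},46 \right)} + P} = \frac{1}{\left(46^{2} + \frac{1}{2} \cdot 46 \frac{1}{\frac{1}{1 + 3}}\right) + 436} = \frac{1}{\left(2116 + \frac{1}{2} \cdot 46 \frac{1}{\frac{1}{4}}\right) + 436} = \frac{1}{\left(2116 + \frac{1}{2} \cdot 46 \cdot 4\right) + 436} = \frac{1}{\left(2116 + 92\right) + 436} = \frac{1}{2208 + 436} = \frac{1}{2644}$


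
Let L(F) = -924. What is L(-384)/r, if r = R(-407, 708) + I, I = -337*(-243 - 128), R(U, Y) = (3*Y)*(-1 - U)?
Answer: -12/12823 ≈ -0.00093582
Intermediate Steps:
R(U, Y) = 3*Y*(-1 - U)
I = 125027 (I = -337*(-371) = 125027)
r = 987371 (r = -3*708*(1 - 407) + 125027 = -3*708*(-406) + 125027 = 862344 + 125027 = 987371)
L(-384)/r = -924/987371 = -924*1/987371 = -12/12823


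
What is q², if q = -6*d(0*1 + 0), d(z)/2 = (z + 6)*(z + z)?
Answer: 0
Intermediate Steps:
d(z) = 4*z*(6 + z) (d(z) = 2*((z + 6)*(z + z)) = 2*((6 + z)*(2*z)) = 2*(2*z*(6 + z)) = 4*z*(6 + z))
q = 0 (q = -24*(0*1 + 0)*(6 + (0*1 + 0)) = -24*(0 + 0)*(6 + (0 + 0)) = -24*0*(6 + 0) = -24*0*6 = -6*0 = 0)
q² = 0² = 0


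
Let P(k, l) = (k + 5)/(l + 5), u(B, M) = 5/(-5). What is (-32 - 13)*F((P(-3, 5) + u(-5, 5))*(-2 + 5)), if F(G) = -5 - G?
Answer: 117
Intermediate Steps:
u(B, M) = -1 (u(B, M) = 5*(-⅕) = -1)
P(k, l) = (5 + k)/(5 + l)
(-32 - 13)*F((P(-3, 5) + u(-5, 5))*(-2 + 5)) = (-32 - 13)*(-5 - ((5 - 3)/(5 + 5) - 1)*(-2 + 5)) = -45*(-5 - (2/10 - 1)*3) = -45*(-5 - ((⅒)*2 - 1)*3) = -45*(-5 - (⅕ - 1)*3) = -45*(-5 - (-4)*3/5) = -45*(-5 - 1*(-12/5)) = -45*(-5 + 12/5) = -45*(-13/5) = 117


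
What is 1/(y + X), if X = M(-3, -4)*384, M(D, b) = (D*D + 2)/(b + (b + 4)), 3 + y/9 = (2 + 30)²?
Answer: 1/8133 ≈ 0.00012296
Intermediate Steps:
y = 9189 (y = -27 + 9*(2 + 30)² = -27 + 9*32² = -27 + 9*1024 = -27 + 9216 = 9189)
M(D, b) = (2 + D²)/(4 + 2*b) (M(D, b) = (D² + 2)/(b + (4 + b)) = (2 + D²)/(4 + 2*b))
X = -1056 (X = ((2 + (-3)²)/(2*(2 - 4)))*384 = ((½)*(2 + 9)/(-2))*384 = ((½)*(-½)*11)*384 = -11/4*384 = -1056)
1/(y + X) = 1/(9189 - 1056) = 1/8133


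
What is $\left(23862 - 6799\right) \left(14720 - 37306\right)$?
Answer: $-385384918$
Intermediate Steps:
$\left(23862 - 6799\right) \left(14720 - 37306\right) = 17063 \left(-22586\right) = -385384918$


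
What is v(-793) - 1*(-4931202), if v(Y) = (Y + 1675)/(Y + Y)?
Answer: 3910442745/793 ≈ 4.9312e+6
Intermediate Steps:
v(Y) = (1675 + Y)/(2*Y) (v(Y) = (1675 + Y)/((2*Y)) = (1675 + Y)*(1/(2*Y)) = (1675 + Y)/(2*Y))
v(-793) - 1*(-4931202) = (1/2)*(1675 - 793)/(-793) - 1*(-4931202) = (1/2)*(-1/793)*882 + 4931202 = -441/793 + 4931202 = 3910442745/793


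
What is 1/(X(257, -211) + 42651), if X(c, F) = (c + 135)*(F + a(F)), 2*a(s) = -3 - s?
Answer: 1/707 ≈ 0.0014144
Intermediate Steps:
a(s) = -3/2 - s/2 (a(s) = (-3 - s)/2 = -3/2 - s/2)
X(c, F) = (135 + c)*(-3/2 + F/2) (X(c, F) = (c + 135)*(F + (-3/2 - F/2)) = (135 + c)*(-3/2 + F/2))
1/(X(257, -211) + 42651) = 1/((-405/2 - 3/2*257 + (135/2)*(-211) + (½)*(-211)*257) + 42651) = 1/((-405/2 - 771/2 - 28485/2 - 54227/2) + 42651) = 1/(-41944 + 42651) = 1/707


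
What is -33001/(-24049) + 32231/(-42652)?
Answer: 632435333/1025737948 ≈ 0.61657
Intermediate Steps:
-33001/(-24049) + 32231/(-42652) = -33001*(-1/24049) + 32231*(-1/42652) = 33001/24049 - 32231/42652 = 632435333/1025737948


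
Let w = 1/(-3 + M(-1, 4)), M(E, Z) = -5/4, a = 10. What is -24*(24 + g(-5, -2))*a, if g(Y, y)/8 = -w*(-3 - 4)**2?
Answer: -474240/17 ≈ -27896.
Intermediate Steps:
M(E, Z) = -5/4 (M(E, Z) = -5*1/4 = -5/4)
w = -4/17 (w = 1/(-3 - 5/4) = 1/(-17/4) = -4/17 ≈ -0.23529)
g(Y, y) = 1568/17 (g(Y, y) = 8*(-(-4)*(-3 - 4)**2/17) = 8*(-(-4)*(-7)**2/17) = 8*(-(-4)*49/17) = 8*(-1*(-196/17)) = 8*(196/17) = 1568/17)
-24*(24 + g(-5, -2))*a = -24*(24 + 1568/17)*10 = -47424*10/17 = -24*19760/17 = -474240/17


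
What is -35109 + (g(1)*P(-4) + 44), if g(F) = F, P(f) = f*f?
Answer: -35049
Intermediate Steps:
P(f) = f**2
-35109 + (g(1)*P(-4) + 44) = -35109 + (1*(-4)**2 + 44) = -35109 + (1*16 + 44) = -35109 + (16 + 44) = -35109 + 60 = -35049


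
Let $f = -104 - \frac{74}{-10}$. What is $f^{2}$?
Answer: $\frac{233289}{25} \approx 9331.6$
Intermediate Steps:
$f = - \frac{483}{5}$ ($f = -104 - 74 \left(- \frac{1}{10}\right) = -104 - - \frac{37}{5} = -104 + \frac{37}{5} = - \frac{483}{5} \approx -96.6$)
$f^{2} = \left(- \frac{483}{5}\right)^{2} = \frac{233289}{25}$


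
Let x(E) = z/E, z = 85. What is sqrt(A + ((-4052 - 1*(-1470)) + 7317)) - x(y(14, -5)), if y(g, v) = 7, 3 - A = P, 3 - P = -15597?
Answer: -85/7 + I*sqrt(10862) ≈ -12.143 + 104.22*I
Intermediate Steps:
P = 15600 (P = 3 - 1*(-15597) = 3 + 15597 = 15600)
A = -15597 (A = 3 - 1*15600 = 3 - 15600 = -15597)
x(E) = 85/E
sqrt(A + ((-4052 - 1*(-1470)) + 7317)) - x(y(14, -5)) = sqrt(-15597 + ((-4052 - 1*(-1470)) + 7317)) - 85/7 = sqrt(-15597 + ((-4052 + 1470) + 7317)) - 85/7 = sqrt(-15597 + (-2582 + 7317)) - 1*85/7 = sqrt(-15597 + 4735) - 85/7 = sqrt(-10862) - 85/7 = I*sqrt(10862) - 85/7 = -85/7 + I*sqrt(10862)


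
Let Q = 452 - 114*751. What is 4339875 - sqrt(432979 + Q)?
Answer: 4339875 - sqrt(347817) ≈ 4.3393e+6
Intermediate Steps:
Q = -85162 (Q = 452 - 85614 = -85162)
4339875 - sqrt(432979 + Q) = 4339875 - sqrt(432979 - 85162) = 4339875 - sqrt(347817)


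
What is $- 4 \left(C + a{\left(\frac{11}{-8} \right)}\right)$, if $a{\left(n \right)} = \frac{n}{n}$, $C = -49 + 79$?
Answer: $-124$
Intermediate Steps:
$C = 30$
$a{\left(n \right)} = 1$
$- 4 \left(C + a{\left(\frac{11}{-8} \right)}\right) = - 4 \left(30 + 1\right) = \left(-4\right) 31 = -124$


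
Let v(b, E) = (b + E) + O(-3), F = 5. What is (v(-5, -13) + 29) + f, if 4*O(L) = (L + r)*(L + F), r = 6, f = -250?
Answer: -475/2 ≈ -237.50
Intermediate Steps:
O(L) = (5 + L)*(6 + L)/4 (O(L) = ((L + 6)*(L + 5))/4 = ((6 + L)*(5 + L))/4 = ((5 + L)*(6 + L))/4 = (5 + L)*(6 + L)/4)
v(b, E) = 3/2 + E + b (v(b, E) = (b + E) + (15/2 + (¼)*(-3)² + (11/4)*(-3)) = (E + b) + (15/2 + (¼)*9 - 33/4) = (E + b) + (15/2 + 9/4 - 33/4) = (E + b) + 3/2 = 3/2 + E + b)
(v(-5, -13) + 29) + f = ((3/2 - 13 - 5) + 29) - 250 = (-33/2 + 29) - 250 = 25/2 - 250 = -475/2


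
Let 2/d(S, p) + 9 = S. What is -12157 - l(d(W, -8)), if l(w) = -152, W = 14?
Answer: -12005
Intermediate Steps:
d(S, p) = 2/(-9 + S)
-12157 - l(d(W, -8)) = -12157 - 1*(-152) = -12157 + 152 = -12005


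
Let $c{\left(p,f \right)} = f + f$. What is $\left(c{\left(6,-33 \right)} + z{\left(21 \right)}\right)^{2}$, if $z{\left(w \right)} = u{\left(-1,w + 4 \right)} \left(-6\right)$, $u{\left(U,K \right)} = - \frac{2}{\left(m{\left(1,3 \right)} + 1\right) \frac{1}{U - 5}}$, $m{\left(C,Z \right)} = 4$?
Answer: $\frac{161604}{25} \approx 6464.2$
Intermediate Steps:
$c{\left(p,f \right)} = 2 f$
$u{\left(U,K \right)} = 2 - \frac{2 U}{5}$ ($u{\left(U,K \right)} = - \frac{2}{\left(4 + 1\right) \frac{1}{U - 5}} = - \frac{2}{5 \frac{1}{-5 + U}} = - 2 \left(-1 + \frac{U}{5}\right) = 2 - \frac{2 U}{5}$)
$z{\left(w \right)} = - \frac{72}{5}$ ($z{\left(w \right)} = \left(2 - - \frac{2}{5}\right) \left(-6\right) = \left(2 + \frac{2}{5}\right) \left(-6\right) = \frac{12}{5} \left(-6\right) = - \frac{72}{5}$)
$\left(c{\left(6,-33 \right)} + z{\left(21 \right)}\right)^{2} = \left(2 \left(-33\right) - \frac{72}{5}\right)^{2} = \left(-66 - \frac{72}{5}\right)^{2} = \left(- \frac{402}{5}\right)^{2} = \frac{161604}{25}$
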